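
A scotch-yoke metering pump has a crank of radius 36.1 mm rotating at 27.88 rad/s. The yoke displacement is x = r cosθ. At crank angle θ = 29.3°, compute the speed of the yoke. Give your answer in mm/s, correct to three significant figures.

ω = 27.88 rad/s
x = r cosθ ⇒ ẋ = −rω sinθ.
|v| = rω|sinθ| = 0.0361·27.88·|sin 29.3°| = 0.49255 m/s = 492.55 mm/s.

493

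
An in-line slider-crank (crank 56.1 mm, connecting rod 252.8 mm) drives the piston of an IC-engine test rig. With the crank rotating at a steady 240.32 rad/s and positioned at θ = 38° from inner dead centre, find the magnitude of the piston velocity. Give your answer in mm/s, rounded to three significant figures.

ω = 240.3 rad/s
For an in-line slider-crank, x = r cosθ + √(L² − r² sin²θ), so v = −rω sinθ·[1 + r cosθ/√(L² − r² sin²θ)].
With r = 0.0561 m, L = 0.2528 m, θ = 38°: √(L² − r² sin²θ) = 0.25043 m.
v = −0.0561·240.3·0.61566·[1 + 0.0561·0.78801/0.25043] = -9.7655 m/s.
|v| = 9.7655 m/s = 9765.5 mm/s.

9770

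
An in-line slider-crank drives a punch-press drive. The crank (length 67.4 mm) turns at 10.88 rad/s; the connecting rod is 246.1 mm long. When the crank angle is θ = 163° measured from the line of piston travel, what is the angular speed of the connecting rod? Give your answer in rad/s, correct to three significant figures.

ω = 10.88 rad/s
The rod makes angle φ with the slider axis where L sinφ = r sinθ; differentiating, L cosφ·φ̇ = r ω cosθ.
L cosφ = √(L² − r² sin²θ) = 0.24531 m.
|ω_rod| = r ω |cosθ| / √(L² − r² sin²θ) = 0.0674·10.88·0.95630/0.24531 = 2.8587 rad/s.

2.86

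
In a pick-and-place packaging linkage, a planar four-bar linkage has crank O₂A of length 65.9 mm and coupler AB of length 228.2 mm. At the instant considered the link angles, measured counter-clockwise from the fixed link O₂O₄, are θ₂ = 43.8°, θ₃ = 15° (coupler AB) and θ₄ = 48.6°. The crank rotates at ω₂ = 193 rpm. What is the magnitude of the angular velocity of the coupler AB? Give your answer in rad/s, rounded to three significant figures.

0.883

ω₂ = 20.21 rad/s (from 193 rpm).
Differentiating the loop-closure r₂e^{iθ₂}+r₃e^{iθ₃}=r₁+r₄e^{iθ₄} gives r₂ω₂e^{iθ₂}+r₃ω₃e^{iθ₃}=r₄ω₄e^{iθ₄}.
Eliminating the other unknown: ω₃ = r₂ω₂ sin(θ₄−θ₂) / [r₃ sin(θ₃−θ₄)].
Numerator sine = +0.08368; denominator sine = -0.55339.
Result = 0.0659·20.21·(+0.08368) / (0.2282·(-0.55339)) = -0.88254 rad/s; magnitude 0.88254 rad/s.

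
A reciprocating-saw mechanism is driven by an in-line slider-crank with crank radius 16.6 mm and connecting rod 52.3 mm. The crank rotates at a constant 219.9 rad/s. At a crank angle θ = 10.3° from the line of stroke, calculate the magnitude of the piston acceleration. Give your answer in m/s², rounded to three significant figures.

ω = 219.9 rad/s
x(θ) = r cosθ + √(L² − r² sin²θ); with ω constant, a = ω²·d²x/dθ².
d²x/dθ² = −r cosθ − r²(cos2θ)/√u − r⁴ sin²2θ/(4u^{3/2}),  u = L² − r² sin²θ = 0.00272648 m².
Substituting r = 0.0166 m, L = 0.0523 m, θ = 10.3°: d²x/dθ² = -0.021289 m.
a = ω²·d²x/dθ² = (219.9)²·(-0.021289) = -1029.4 m/s²;  |a| = 1029.4 m/s².

1030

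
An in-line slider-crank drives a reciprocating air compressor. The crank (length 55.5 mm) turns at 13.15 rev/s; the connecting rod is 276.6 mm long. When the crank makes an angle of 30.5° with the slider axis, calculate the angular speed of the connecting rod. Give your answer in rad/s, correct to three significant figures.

14.4

ω = 82.62 rad/s (converted from 13.15 rev/s).
The rod makes angle φ with the slider axis where L sinφ = r sinθ; differentiating, L cosφ·φ̇ = r ω cosθ.
L cosφ = √(L² − r² sin²θ) = 0.27516 m.
|ω_rod| = r ω |cosθ| / √(L² − r² sin²θ) = 0.0555·82.62·0.86163/0.27516 = 14.359 rad/s.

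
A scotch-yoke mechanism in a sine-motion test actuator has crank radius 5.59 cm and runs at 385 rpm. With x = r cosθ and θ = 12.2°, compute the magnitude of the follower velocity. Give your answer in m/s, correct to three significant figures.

ω = 40.32 rad/s (from 385 rpm).
x = r cosθ ⇒ ẋ = −rω sinθ.
|v| = rω|sinθ| = 0.0559·40.32·|sin 12.2°| = 0.47627 m/s.

0.476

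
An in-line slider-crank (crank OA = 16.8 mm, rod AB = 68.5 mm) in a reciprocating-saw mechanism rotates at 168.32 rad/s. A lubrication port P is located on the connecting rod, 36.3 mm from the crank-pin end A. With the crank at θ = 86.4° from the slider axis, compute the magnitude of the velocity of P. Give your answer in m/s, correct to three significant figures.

ω = 168.3 rad/s.  Crank-pin speed |V_A| = rω = 2.8278 m/s, perpendicular to OA.
Rod angle: sinφ = −(r/L) sinθ ⇒ φ = -14.168°; ω_rod = −rω cosθ/√(L²−r²sin²θ) = -2.6734 rad/s.
V_P = V_A + ω_rod × AP, with AP = 0.0363 m along the rod.
Components: V_Px = −rω sinθ − a·ω_rod·sinφ = -2.8459 m/s;  V_Py = rω cosθ + a·ω_rod·cosφ = +0.083465 m/s.
|V_P| = √(V_Px² + V_Py²) = 2.8472 m/s.

2.85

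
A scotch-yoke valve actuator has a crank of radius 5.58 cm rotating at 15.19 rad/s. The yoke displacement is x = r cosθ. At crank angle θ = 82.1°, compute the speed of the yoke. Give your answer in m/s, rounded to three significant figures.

0.840

ω = 15.19 rad/s
x = r cosθ ⇒ ẋ = −rω sinθ.
|v| = rω|sinθ| = 0.0558·15.19·|sin 82.1°| = 0.83956 m/s.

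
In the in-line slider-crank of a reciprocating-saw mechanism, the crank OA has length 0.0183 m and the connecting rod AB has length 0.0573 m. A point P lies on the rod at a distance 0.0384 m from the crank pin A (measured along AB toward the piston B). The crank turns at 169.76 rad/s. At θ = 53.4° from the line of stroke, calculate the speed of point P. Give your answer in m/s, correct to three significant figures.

ω = 169.8 rad/s.  Crank-pin speed |V_A| = rω = 3.1066 m/s, perpendicular to OA.
Rod angle: sinφ = −(r/L) sinθ ⇒ φ = -14.856°; ω_rod = −rω cosθ/√(L²−r²sin²θ) = -33.443 rad/s.
V_P = V_A + ω_rod × AP, with AP = 0.0384 m along the rod.
Components: V_Px = −rω sinθ − a·ω_rod·sinφ = -2.8233 m/s;  V_Py = rω cosθ + a·ω_rod·cosφ = +0.61095 m/s.
|V_P| = √(V_Px² + V_Py²) = 2.8887 m/s.

2.89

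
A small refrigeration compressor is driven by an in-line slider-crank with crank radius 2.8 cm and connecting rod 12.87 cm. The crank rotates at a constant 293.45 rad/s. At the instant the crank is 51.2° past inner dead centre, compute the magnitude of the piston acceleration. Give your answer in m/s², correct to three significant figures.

1400

ω = 293.4 rad/s
x(θ) = r cosθ + √(L² − r² sin²θ); with ω constant, a = ω²·d²x/dθ².
d²x/dθ² = −r cosθ − r²(cos2θ)/√u − r⁴ sin²2θ/(4u^{3/2}),  u = L² − r² sin²θ = 0.0160875 m².
Substituting r = 0.028 m, L = 0.1287 m, θ = 51.2°: d²x/dθ² = -0.016289 m.
a = ω²·d²x/dθ² = (293.4)²·(-0.016289) = -1402.7 m/s²;  |a| = 1402.7 m/s².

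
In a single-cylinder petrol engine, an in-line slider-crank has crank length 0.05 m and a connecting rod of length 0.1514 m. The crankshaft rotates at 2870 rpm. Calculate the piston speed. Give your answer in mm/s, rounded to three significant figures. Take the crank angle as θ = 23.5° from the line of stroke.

7820

ω = 2π·2870/60 = 300.5 rad/s
For an in-line slider-crank, x = r cosθ + √(L² − r² sin²θ), so v = −rω sinθ·[1 + r cosθ/√(L² − r² sin²θ)].
With r = 0.05 m, L = 0.1514 m, θ = 23.5°: √(L² − r² sin²θ) = 0.15008 m.
v = −0.05·300.5·0.39875·[1 + 0.05·0.91706/0.15008] = -7.8228 m/s.
|v| = 7.8228 m/s = 7822.8 mm/s.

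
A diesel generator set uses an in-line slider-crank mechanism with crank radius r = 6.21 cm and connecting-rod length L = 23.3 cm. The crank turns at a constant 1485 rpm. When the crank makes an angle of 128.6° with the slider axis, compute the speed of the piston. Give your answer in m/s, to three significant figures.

6.26

ω = 2π·1485/60 = 155.5 rad/s
For an in-line slider-crank, x = r cosθ + √(L² − r² sin²θ), so v = −rω sinθ·[1 + r cosθ/√(L² − r² sin²θ)].
With r = 0.0621 m, L = 0.233 m, θ = 128.6°: √(L² − r² sin²θ) = 0.22789 m.
v = −0.0621·155.5·0.78152·[1 + 0.0621·-0.62388/0.22789] = -6.2641 m/s.
|v| = 6.2641 m/s.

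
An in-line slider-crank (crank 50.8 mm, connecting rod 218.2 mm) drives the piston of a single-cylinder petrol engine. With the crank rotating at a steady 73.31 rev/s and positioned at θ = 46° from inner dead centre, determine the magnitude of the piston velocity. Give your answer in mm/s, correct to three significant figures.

19600

ω = 2π·73.3 = 460.6 rad/s
For an in-line slider-crank, x = r cosθ + √(L² − r² sin²θ), so v = −rω sinθ·[1 + r cosθ/√(L² − r² sin²θ)].
With r = 0.0508 m, L = 0.2182 m, θ = 46°: √(L² − r² sin²θ) = 0.21512 m.
v = −0.0508·460.6·0.71934·[1 + 0.0508·0.69466/0.21512] = -19.593 m/s.
|v| = 19.593 m/s = 19593 mm/s.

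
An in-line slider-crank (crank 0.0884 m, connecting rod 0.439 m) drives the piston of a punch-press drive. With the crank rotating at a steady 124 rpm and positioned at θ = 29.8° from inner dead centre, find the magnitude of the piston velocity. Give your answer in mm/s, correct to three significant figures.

671

ω = 2π·124/60 = 12.99 rad/s
For an in-line slider-crank, x = r cosθ + √(L² − r² sin²θ), so v = −rω sinθ·[1 + r cosθ/√(L² − r² sin²θ)].
With r = 0.0884 m, L = 0.439 m, θ = 29.8°: √(L² − r² sin²θ) = 0.4368 m.
v = −0.0884·12.99·0.49697·[1 + 0.0884·0.86777/0.4368] = -0.67066 m/s.
|v| = 0.67066 m/s = 670.66 mm/s.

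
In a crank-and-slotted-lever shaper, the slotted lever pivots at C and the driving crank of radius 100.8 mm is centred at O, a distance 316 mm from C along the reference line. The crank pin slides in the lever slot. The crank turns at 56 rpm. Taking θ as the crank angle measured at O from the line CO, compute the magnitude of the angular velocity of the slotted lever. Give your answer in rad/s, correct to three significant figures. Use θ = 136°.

1.17

ω = 5.864 rad/s (from 56 rpm).
Crank pin A relative to C: A = (d + r cosθ, r sinθ); lever angle φ = atan2(r sinθ, d + r cosθ).
Differentiating tanφ: φ̇ = rω(d cosθ + r)/(d² + r² + 2dr cosθ).
d² + r² + 2dr cosθ = |CA|² = 0.0641907 m²;  d cosθ + r = -0.12651 m.
|ω_lever| = |0.1008·5.864·-0.12651| / 0.0641907 = 1.165 rad/s.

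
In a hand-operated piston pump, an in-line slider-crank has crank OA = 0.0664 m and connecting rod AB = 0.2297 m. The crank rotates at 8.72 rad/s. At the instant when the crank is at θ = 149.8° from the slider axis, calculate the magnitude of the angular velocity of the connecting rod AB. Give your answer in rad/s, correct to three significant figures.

2.20

ω = 8.72 rad/s
The rod makes angle φ with the slider axis where L sinφ = r sinθ; differentiating, L cosφ·φ̇ = r ω cosθ.
L cosφ = √(L² − r² sin²θ) = 0.22726 m.
|ω_rod| = r ω |cosθ| / √(L² − r² sin²θ) = 0.0664·8.72·0.86427/0.22726 = 2.202 rad/s.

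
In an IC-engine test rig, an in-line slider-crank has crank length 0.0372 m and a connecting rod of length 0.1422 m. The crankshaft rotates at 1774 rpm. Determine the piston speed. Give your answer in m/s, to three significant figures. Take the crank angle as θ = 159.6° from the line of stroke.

1.82

ω = 2π·1774/60 = 185.8 rad/s
For an in-line slider-crank, x = r cosθ + √(L² − r² sin²θ), so v = −rω sinθ·[1 + r cosθ/√(L² − r² sin²θ)].
With r = 0.0372 m, L = 0.1422 m, θ = 159.6°: √(L² − r² sin²θ) = 0.14161 m.
v = −0.0372·185.8·0.34857·[1 + 0.0372·-0.93728/0.14161] = -1.8158 m/s.
|v| = 1.8158 m/s.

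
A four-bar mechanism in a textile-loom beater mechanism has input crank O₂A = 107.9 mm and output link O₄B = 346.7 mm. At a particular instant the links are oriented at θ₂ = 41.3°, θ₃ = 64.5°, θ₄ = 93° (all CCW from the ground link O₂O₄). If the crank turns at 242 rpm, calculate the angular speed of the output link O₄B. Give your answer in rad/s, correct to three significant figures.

ω₂ = 25.34 rad/s (from 242 rpm).
Differentiating the loop-closure r₂e^{iθ₂}+r₃e^{iθ₃}=r₁+r₄e^{iθ₄} gives r₂ω₂e^{iθ₂}+r₃ω₃e^{iθ₃}=r₄ω₄e^{iθ₄}.
Eliminating the other unknown: ω₄ = r₂ω₂ sin(θ₂−θ₃) / [r₄ sin(θ₄−θ₃)].
Numerator sine = -0.39394; denominator sine = +0.47716.
Result = 0.1079·25.34·(-0.39394) / (0.3467·(+0.47716)) = -6.5115 rad/s; magnitude 6.5115 rad/s.

6.51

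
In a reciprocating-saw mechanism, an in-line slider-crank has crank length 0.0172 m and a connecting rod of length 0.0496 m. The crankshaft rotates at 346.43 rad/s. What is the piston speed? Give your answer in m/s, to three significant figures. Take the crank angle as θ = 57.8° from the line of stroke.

6.02

ω = 346.4 rad/s
For an in-line slider-crank, x = r cosθ + √(L² − r² sin²θ), so v = −rω sinθ·[1 + r cosθ/√(L² − r² sin²θ)].
With r = 0.0172 m, L = 0.0496 m, θ = 57.8°: √(L² − r² sin²θ) = 0.047417 m.
v = −0.0172·346.4·0.84619·[1 + 0.0172·0.53288/0.047417] = -6.0168 m/s.
|v| = 6.0168 m/s.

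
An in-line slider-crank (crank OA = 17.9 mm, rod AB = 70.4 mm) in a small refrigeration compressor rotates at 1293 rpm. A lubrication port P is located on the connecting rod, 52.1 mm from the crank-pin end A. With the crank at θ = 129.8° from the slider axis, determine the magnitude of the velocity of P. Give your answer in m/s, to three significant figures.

1.68

ω = 135.4 rad/s.  Crank-pin speed |V_A| = rω = 2.4237 m/s, perpendicular to OA.
Rod angle: sinφ = −(r/L) sinθ ⇒ φ = -11.265°; ω_rod = −rω cosθ/√(L²−r²sin²θ) = +22.47 rad/s.
V_P = V_A + ω_rod × AP, with AP = 0.0521 m along the rod.
Components: V_Px = −rω sinθ − a·ω_rod·sinφ = -1.6334 m/s;  V_Py = rω cosθ + a·ω_rod·cosφ = -0.40329 m/s.
|V_P| = √(V_Px² + V_Py²) = 1.6825 m/s.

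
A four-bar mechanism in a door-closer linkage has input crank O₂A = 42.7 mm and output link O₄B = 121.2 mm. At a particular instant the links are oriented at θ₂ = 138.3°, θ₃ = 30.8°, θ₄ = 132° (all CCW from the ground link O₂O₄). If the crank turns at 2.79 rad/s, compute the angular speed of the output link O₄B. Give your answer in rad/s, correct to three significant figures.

0.956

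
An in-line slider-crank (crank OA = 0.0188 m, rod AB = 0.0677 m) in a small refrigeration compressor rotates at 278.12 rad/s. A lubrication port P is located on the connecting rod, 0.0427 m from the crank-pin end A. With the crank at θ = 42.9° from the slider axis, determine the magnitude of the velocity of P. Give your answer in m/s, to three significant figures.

4.27

ω = 278.1 rad/s.  Crank-pin speed |V_A| = rω = 5.2287 m/s, perpendicular to OA.
Rod angle: sinφ = −(r/L) sinθ ⇒ φ = -10.896°; ω_rod = −rω cosθ/√(L²−r²sin²θ) = -57.615 rad/s.
V_P = V_A + ω_rod × AP, with AP = 0.0427 m along the rod.
Components: V_Px = −rω sinθ − a·ω_rod·sinφ = -4.0243 m/s;  V_Py = rω cosθ + a·ω_rod·cosφ = +1.4144 m/s.
|V_P| = √(V_Px² + V_Py²) = 4.2656 m/s.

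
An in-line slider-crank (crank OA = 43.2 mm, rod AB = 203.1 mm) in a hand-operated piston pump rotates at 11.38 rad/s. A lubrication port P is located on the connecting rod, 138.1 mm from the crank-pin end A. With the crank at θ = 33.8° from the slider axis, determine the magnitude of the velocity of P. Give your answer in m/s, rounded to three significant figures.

0.333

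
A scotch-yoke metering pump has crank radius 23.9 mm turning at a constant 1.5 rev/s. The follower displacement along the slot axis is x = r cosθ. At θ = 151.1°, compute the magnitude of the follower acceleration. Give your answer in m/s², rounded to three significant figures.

ω = 9.425 rad/s (from 1.5 rev/s).
x = r cosθ ⇒ ẍ = −rω² cosθ (ω constant).
|a| = rω²|cosθ| = 0.0239·(9.425)²·|cos 151.1°| = 1.8586 m/s².

1.86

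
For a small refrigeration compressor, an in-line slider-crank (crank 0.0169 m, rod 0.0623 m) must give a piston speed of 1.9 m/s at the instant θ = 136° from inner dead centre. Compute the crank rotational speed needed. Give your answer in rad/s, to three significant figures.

For an in-line slider-crank, |v_piston| = rω|sinθ|·[1 + r cosθ/√(L² − r² sin²θ)].
With r = 0.0169 m, L = 0.0623 m, θ = 136°: the bracketed kinematic factor |dx/dθ| = 0.0094071 m.
ω = v/|dx/dθ| = 1.9/0.0094071 = 201.97 rad/s.

202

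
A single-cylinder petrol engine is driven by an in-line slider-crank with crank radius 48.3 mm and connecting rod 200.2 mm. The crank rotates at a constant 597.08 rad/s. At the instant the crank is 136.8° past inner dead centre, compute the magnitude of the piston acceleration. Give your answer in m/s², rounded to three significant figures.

ω = 597.1 rad/s
x(θ) = r cosθ + √(L² − r² sin²θ); with ω constant, a = ω²·d²x/dθ².
d²x/dθ² = −r cosθ − r²(cos2θ)/√u − r⁴ sin²2θ/(4u^{3/2}),  u = L² − r² sin²θ = 0.0389868 m².
Substituting r = 0.0483 m, L = 0.2002 m, θ = 136.8°: d²x/dθ² = +0.034291 m.
a = ω²·d²x/dθ² = (597.1)²·(+0.034291) = +12225 m/s²;  |a| = 12225 m/s².

12200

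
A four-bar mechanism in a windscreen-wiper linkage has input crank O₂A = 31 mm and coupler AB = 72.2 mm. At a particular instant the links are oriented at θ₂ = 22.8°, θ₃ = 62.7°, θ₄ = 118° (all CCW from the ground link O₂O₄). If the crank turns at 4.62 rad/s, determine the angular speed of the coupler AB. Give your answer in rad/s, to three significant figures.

2.40

ω₂ = 4.62 rad/s
Differentiating the loop-closure r₂e^{iθ₂}+r₃e^{iθ₃}=r₁+r₄e^{iθ₄} gives r₂ω₂e^{iθ₂}+r₃ω₃e^{iθ₃}=r₄ω₄e^{iθ₄}.
Eliminating the other unknown: ω₃ = r₂ω₂ sin(θ₄−θ₂) / [r₃ sin(θ₃−θ₄)].
Numerator sine = +0.99588; denominator sine = -0.82214.
Result = 0.031·4.62·(+0.99588) / (0.0722·(-0.82214)) = -2.4029 rad/s; magnitude 2.4029 rad/s.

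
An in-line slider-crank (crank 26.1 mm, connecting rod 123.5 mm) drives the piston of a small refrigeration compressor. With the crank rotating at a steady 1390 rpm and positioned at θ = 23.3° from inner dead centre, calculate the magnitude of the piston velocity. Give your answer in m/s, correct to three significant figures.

ω = 2π·1390/60 = 145.6 rad/s
For an in-line slider-crank, x = r cosθ + √(L² − r² sin²θ), so v = −rω sinθ·[1 + r cosθ/√(L² − r² sin²θ)].
With r = 0.0261 m, L = 0.1235 m, θ = 23.3°: √(L² − r² sin²θ) = 0.12307 m.
v = −0.0261·145.6·0.39555·[1 + 0.0261·0.91845/0.12307] = -1.7954 m/s.
|v| = 1.7954 m/s.

1.80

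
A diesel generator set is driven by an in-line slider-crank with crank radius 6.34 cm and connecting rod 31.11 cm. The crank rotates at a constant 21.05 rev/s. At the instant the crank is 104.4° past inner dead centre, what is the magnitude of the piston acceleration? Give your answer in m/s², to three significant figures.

477

ω = 2π·21.1 = 132.3 rad/s
x(θ) = r cosθ + √(L² − r² sin²θ); with ω constant, a = ω²·d²x/dθ².
d²x/dθ² = −r cosθ − r²(cos2θ)/√u − r⁴ sin²2θ/(4u^{3/2}),  u = L² − r² sin²θ = 0.0930122 m².
Substituting r = 0.0634 m, L = 0.3111 m, θ = 104.4°: d²x/dθ² = +0.027283 m.
a = ω²·d²x/dθ² = (132.3)²·(+0.027283) = +477.27 m/s²;  |a| = 477.27 m/s².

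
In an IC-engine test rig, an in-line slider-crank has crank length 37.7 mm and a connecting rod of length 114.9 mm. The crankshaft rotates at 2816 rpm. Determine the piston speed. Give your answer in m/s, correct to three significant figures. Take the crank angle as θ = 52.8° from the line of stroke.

ω = 2π·2816/60 = 294.9 rad/s
For an in-line slider-crank, x = r cosθ + √(L² − r² sin²θ), so v = −rω sinθ·[1 + r cosθ/√(L² − r² sin²θ)].
With r = 0.0377 m, L = 0.1149 m, θ = 52.8°: √(L² − r² sin²θ) = 0.11091 m.
v = −0.0377·294.9·0.79653·[1 + 0.0377·0.60460/0.11091] = -10.675 m/s.
|v| = 10.675 m/s.

10.7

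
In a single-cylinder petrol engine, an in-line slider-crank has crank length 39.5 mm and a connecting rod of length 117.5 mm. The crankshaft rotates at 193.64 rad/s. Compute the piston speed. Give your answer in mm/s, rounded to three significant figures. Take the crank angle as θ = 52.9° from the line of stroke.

ω = 193.6 rad/s
For an in-line slider-crank, x = r cosθ + √(L² − r² sin²θ), so v = −rω sinθ·[1 + r cosθ/√(L² − r² sin²θ)].
With r = 0.0395 m, L = 0.1175 m, θ = 52.9°: √(L² − r² sin²θ) = 0.1132 m.
v = −0.0395·193.6·0.79758·[1 + 0.0395·0.60321/0.1132] = -7.3846 m/s.
|v| = 7.3846 m/s = 7384.6 mm/s.

7380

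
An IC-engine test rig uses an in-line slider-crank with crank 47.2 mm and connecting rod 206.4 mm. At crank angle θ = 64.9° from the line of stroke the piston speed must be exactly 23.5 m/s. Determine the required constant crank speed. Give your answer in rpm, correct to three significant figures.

4780

For an in-line slider-crank, |v_piston| = rω|sinθ|·[1 + r cosθ/√(L² − r² sin²θ)].
With r = 0.0472 m, L = 0.2064 m, θ = 64.9°: the bracketed kinematic factor |dx/dθ| = 0.046981 m.
ω = v/|dx/dθ| = 23.5/0.046981 = 500.2 rad/s.
N = 60ω/(2π) = 4776.6 rpm.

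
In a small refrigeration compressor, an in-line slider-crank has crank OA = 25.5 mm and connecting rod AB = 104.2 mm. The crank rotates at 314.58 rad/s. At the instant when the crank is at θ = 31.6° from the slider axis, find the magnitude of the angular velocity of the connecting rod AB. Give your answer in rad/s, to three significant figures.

66.1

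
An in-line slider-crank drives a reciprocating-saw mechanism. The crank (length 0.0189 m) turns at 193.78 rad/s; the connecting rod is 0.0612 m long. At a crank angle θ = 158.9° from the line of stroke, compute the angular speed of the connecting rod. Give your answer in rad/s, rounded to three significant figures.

ω = 193.8 rad/s
The rod makes angle φ with the slider axis where L sinφ = r sinθ; differentiating, L cosφ·φ̇ = r ω cosθ.
L cosφ = √(L² − r² sin²θ) = 0.060821 m.
|ω_rod| = r ω |cosθ| / √(L² − r² sin²θ) = 0.0189·193.8·0.93295/0.060821 = 56.18 rad/s.

56.2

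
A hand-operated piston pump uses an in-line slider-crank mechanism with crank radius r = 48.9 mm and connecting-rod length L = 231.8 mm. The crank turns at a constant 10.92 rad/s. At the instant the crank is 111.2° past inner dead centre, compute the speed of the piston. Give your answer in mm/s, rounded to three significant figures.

459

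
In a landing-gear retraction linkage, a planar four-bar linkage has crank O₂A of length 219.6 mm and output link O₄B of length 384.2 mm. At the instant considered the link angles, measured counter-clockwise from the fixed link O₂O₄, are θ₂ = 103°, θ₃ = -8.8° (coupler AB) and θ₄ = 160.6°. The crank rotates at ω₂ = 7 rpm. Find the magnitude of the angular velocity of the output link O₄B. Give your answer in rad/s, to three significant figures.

2.11

ω₂ = 0.733 rad/s (from 7 rpm).
Differentiating the loop-closure r₂e^{iθ₂}+r₃e^{iθ₃}=r₁+r₄e^{iθ₄} gives r₂ω₂e^{iθ₂}+r₃ω₃e^{iθ₃}=r₄ω₄e^{iθ₄}.
Eliminating the other unknown: ω₄ = r₂ω₂ sin(θ₂−θ₃) / [r₄ sin(θ₄−θ₃)].
Numerator sine = +0.92849; denominator sine = +0.18395.
Result = 0.2196·0.733·(+0.92849) / (0.3842·(+0.18395)) = +2.1148 rad/s; magnitude 2.1148 rad/s.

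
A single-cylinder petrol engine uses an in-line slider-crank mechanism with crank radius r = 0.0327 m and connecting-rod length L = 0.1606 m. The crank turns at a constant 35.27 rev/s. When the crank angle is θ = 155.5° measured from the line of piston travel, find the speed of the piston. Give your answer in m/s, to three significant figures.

2.45

ω = 2π·35.3 = 221.6 rad/s
For an in-line slider-crank, x = r cosθ + √(L² − r² sin²θ), so v = −rω sinθ·[1 + r cosθ/√(L² − r² sin²θ)].
With r = 0.0327 m, L = 0.1606 m, θ = 155.5°: √(L² − r² sin²θ) = 0.16003 m.
v = −0.0327·221.6·0.41469·[1 + 0.0327·-0.90996/0.16003] = -2.4463 m/s.
|v| = 2.4463 m/s.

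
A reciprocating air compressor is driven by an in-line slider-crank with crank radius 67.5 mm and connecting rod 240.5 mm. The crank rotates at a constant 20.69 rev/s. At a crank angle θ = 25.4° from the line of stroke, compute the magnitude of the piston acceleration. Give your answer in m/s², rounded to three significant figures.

ω = 2π·20.7 = 130 rad/s
x(θ) = r cosθ + √(L² − r² sin²θ); with ω constant, a = ω²·d²x/dθ².
d²x/dθ² = −r cosθ − r²(cos2θ)/√u − r⁴ sin²2θ/(4u^{3/2}),  u = L² − r² sin²θ = 0.057002 m².
Substituting r = 0.0675 m, L = 0.2405 m, θ = 25.4°: d²x/dθ² = -0.073266 m.
a = ω²·d²x/dθ² = (130)²·(-0.073266) = -1238.2 m/s²;  |a| = 1238.2 m/s².

1240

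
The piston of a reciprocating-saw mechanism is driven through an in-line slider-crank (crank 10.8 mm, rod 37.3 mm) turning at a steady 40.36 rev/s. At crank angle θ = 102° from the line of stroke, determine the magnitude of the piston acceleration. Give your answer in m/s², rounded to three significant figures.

ω = 2π·40.4 = 253.6 rad/s
x(θ) = r cosθ + √(L² − r² sin²θ); with ω constant, a = ω²·d²x/dθ².
d²x/dθ² = −r cosθ − r²(cos2θ)/√u − r⁴ sin²2θ/(4u^{3/2}),  u = L² − r² sin²θ = 0.00127969 m².
Substituting r = 0.0108 m, L = 0.0373 m, θ = 102°: d²x/dθ² = +0.0052118 m.
a = ω²·d²x/dθ² = (253.6)²·(+0.0052118) = +335.16 m/s²;  |a| = 335.16 m/s².

335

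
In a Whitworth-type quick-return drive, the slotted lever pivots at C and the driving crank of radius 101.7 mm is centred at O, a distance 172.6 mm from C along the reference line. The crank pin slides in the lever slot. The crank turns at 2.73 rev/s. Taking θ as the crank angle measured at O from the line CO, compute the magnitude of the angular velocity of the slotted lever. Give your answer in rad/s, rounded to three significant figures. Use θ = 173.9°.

ω = 17.15 rad/s (from 2.73 rev/s).
Crank pin A relative to C: A = (d + r cosθ, r sinθ); lever angle φ = atan2(r sinθ, d + r cosθ).
Differentiating tanφ: φ̇ = rω(d cosθ + r)/(d² + r² + 2dr cosθ).
d² + r² + 2dr cosθ = |CA|² = 0.00522559 m²;  d cosθ + r = -0.069923 m.
|ω_lever| = |0.1017·17.15·-0.069923| / 0.00522559 = 23.342 rad/s.

23.3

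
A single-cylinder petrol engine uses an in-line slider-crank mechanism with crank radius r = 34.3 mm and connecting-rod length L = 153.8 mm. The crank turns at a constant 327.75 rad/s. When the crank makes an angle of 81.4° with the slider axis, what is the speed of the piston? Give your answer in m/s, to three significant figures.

ω = 327.8 rad/s
For an in-line slider-crank, x = r cosθ + √(L² − r² sin²θ), so v = −rω sinθ·[1 + r cosθ/√(L² − r² sin²θ)].
With r = 0.0343 m, L = 0.1538 m, θ = 81.4°: √(L² − r² sin²θ) = 0.15001 m.
v = −0.0343·327.8·0.98876·[1 + 0.0343·0.14954/0.15001] = -11.495 m/s.
|v| = 11.495 m/s.

11.5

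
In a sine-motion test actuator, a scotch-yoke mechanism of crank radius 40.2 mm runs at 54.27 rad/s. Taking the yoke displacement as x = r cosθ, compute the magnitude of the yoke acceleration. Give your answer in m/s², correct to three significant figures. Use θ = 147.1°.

99.4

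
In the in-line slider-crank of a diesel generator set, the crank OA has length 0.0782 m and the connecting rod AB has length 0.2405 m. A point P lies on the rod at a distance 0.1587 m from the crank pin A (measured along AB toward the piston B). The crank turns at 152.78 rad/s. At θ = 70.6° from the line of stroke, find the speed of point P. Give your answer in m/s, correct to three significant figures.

12.2

ω = 152.8 rad/s.  Crank-pin speed |V_A| = rω = 11.947 m/s, perpendicular to OA.
Rod angle: sinφ = −(r/L) sinθ ⇒ φ = -17.860°; ω_rod = −rω cosθ/√(L²−r²sin²θ) = -17.336 rad/s.
V_P = V_A + ω_rod × AP, with AP = 0.1587 m along the rod.
Components: V_Px = −rω sinθ − a·ω_rod·sinφ = -12.113 m/s;  V_Py = rω cosθ + a·ω_rod·cosφ = +1.3498 m/s.
|V_P| = √(V_Px² + V_Py²) = 12.188 m/s.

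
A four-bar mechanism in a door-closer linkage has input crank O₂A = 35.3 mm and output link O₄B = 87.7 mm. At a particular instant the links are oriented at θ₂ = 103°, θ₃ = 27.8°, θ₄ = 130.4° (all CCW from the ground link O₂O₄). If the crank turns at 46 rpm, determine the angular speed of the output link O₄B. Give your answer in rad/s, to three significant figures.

ω₂ = 4.817 rad/s (from 46 rpm).
Differentiating the loop-closure r₂e^{iθ₂}+r₃e^{iθ₃}=r₁+r₄e^{iθ₄} gives r₂ω₂e^{iθ₂}+r₃ω₃e^{iθ₃}=r₄ω₄e^{iθ₄}.
Eliminating the other unknown: ω₄ = r₂ω₂ sin(θ₂−θ₃) / [r₄ sin(θ₄−θ₃)].
Numerator sine = +0.96682; denominator sine = +0.97592.
Result = 0.0353·4.817·(+0.96682) / (0.0877·(+0.97592)) = +1.9209 rad/s; magnitude 1.9209 rad/s.

1.92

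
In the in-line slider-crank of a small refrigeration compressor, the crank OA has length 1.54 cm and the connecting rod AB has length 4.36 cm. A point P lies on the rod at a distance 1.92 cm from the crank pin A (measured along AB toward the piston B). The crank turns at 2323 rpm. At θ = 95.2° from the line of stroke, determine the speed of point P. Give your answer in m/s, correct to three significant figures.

3.68

ω = 243.3 rad/s.  Crank-pin speed |V_A| = rω = 3.7463 m/s, perpendicular to OA.
Rod angle: sinφ = −(r/L) sinθ ⇒ φ = -20.595°; ω_rod = −rω cosθ/√(L²−r²sin²θ) = +8.3191 rad/s.
V_P = V_A + ω_rod × AP, with AP = 0.0192 m along the rod.
Components: V_Px = −rω sinθ − a·ω_rod·sinφ = -3.6747 m/s;  V_Py = rω cosθ + a·ω_rod·cosφ = -0.19001 m/s.
|V_P| = √(V_Px² + V_Py²) = 3.6796 m/s.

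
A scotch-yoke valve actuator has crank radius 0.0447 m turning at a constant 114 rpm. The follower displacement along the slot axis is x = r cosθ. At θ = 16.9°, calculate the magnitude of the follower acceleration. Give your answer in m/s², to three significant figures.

6.10

ω = 11.94 rad/s (from 114 rpm).
x = r cosθ ⇒ ẍ = −rω² cosθ (ω constant).
|a| = rω²|cosθ| = 0.0447·(11.94)²·|cos 16.9°| = 6.0954 m/s².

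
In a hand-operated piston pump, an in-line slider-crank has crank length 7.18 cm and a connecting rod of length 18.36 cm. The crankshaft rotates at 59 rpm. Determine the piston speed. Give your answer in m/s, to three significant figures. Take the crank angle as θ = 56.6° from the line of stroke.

0.455

ω = 2π·59/60 = 6.178 rad/s
For an in-line slider-crank, x = r cosθ + √(L² − r² sin²θ), so v = −rω sinθ·[1 + r cosθ/√(L² − r² sin²θ)].
With r = 0.0718 m, L = 0.1836 m, θ = 56.6°: √(L² − r² sin²θ) = 0.17354 m.
v = −0.0718·6.178·0.83485·[1 + 0.0718·0.55048/0.17354] = -0.4547 m/s.
|v| = 0.4547 m/s.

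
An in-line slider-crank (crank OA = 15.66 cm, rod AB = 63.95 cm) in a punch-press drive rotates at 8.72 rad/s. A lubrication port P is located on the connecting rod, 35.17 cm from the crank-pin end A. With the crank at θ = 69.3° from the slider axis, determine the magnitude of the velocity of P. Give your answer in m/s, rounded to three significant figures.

ω = 8.72 rad/s.  Crank-pin speed |V_A| = rω = 1.3656 m/s, perpendicular to OA.
Rod angle: sinφ = −(r/L) sinθ ⇒ φ = -13.242°; ω_rod = −rω cosθ/√(L²−r²sin²θ) = -0.77541 rad/s.
V_P = V_A + ω_rod × AP, with AP = 0.3517 m along the rod.
Components: V_Px = −rω sinθ − a·ω_rod·sinφ = -1.3399 m/s;  V_Py = rω cosθ + a·ω_rod·cosφ = +0.21723 m/s.
|V_P| = √(V_Px² + V_Py²) = 1.3574 m/s.

1.36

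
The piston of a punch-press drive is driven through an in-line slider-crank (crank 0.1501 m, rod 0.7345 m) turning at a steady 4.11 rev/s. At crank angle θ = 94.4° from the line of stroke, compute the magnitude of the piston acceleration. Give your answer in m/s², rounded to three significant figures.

ω = 2π·4.11 = 25.82 rad/s
x(θ) = r cosθ + √(L² − r² sin²θ); with ω constant, a = ω²·d²x/dθ².
d²x/dθ² = −r cosθ − r²(cos2θ)/√u − r⁴ sin²2θ/(4u^{3/2}),  u = L² − r² sin²θ = 0.517093 m².
Substituting r = 0.1501 m, L = 0.7345 m, θ = 94.4°: d²x/dθ² = +0.04247 m.
a = ω²·d²x/dθ² = (25.82)²·(+0.04247) = +28.322 m/s²;  |a| = 28.322 m/s².

28.3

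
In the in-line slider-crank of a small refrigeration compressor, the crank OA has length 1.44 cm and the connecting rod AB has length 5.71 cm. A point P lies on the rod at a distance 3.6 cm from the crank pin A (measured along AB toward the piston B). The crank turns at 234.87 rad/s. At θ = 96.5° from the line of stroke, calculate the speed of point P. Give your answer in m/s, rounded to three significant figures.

ω = 234.9 rad/s.  Crank-pin speed |V_A| = rω = 3.3821 m/s, perpendicular to OA.
Rod angle: sinφ = −(r/L) sinθ ⇒ φ = -14.511°; ω_rod = −rω cosθ/√(L²−r²sin²θ) = +6.9262 rad/s.
V_P = V_A + ω_rod × AP, with AP = 0.036 m along the rod.
Components: V_Px = −rω sinθ − a·ω_rod·sinφ = -3.2979 m/s;  V_Py = rω cosθ + a·ω_rod·cosφ = -0.14148 m/s.
|V_P| = √(V_Px² + V_Py²) = 3.3009 m/s.

3.30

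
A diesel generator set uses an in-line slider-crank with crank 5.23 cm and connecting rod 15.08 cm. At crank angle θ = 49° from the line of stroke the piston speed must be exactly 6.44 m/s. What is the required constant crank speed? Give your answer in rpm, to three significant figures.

1260

For an in-line slider-crank, |v_piston| = rω|sinθ|·[1 + r cosθ/√(L² − r² sin²θ)].
With r = 0.0523 m, L = 0.1508 m, θ = 49°: the bracketed kinematic factor |dx/dθ| = 0.048777 m.
ω = v/|dx/dθ| = 6.44/0.048777 = 132.03 rad/s.
N = 60ω/(2π) = 1260.8 rpm.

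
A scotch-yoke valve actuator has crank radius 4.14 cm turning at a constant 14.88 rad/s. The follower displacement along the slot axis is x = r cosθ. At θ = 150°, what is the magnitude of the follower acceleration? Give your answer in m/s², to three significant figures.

7.94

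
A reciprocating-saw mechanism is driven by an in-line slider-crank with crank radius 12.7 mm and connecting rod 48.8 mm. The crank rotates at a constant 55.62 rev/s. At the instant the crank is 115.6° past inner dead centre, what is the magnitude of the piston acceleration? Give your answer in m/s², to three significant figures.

926

ω = 2π·55.6 = 349.5 rad/s
x(θ) = r cosθ + √(L² − r² sin²θ); with ω constant, a = ω²·d²x/dθ².
d²x/dθ² = −r cosθ − r²(cos2θ)/√u − r⁴ sin²2θ/(4u^{3/2}),  u = L² − r² sin²θ = 0.00225026 m².
Substituting r = 0.0127 m, L = 0.0488 m, θ = 115.6°: d²x/dθ² = +0.007581 m.
a = ω²·d²x/dθ² = (349.5)²·(+0.007581) = +925.87 m/s²;  |a| = 925.87 m/s².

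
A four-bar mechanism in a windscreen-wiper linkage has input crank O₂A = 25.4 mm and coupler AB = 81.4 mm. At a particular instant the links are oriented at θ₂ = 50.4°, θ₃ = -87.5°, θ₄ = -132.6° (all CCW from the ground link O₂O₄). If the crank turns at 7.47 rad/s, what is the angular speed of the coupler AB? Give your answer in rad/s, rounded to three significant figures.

0.172

ω₂ = 7.47 rad/s
Differentiating the loop-closure r₂e^{iθ₂}+r₃e^{iθ₃}=r₁+r₄e^{iθ₄} gives r₂ω₂e^{iθ₂}+r₃ω₃e^{iθ₃}=r₄ω₄e^{iθ₄}.
Eliminating the other unknown: ω₃ = r₂ω₂ sin(θ₄−θ₂) / [r₃ sin(θ₃−θ₄)].
Numerator sine = +0.05234; denominator sine = +0.70834.
Result = 0.0254·7.47·(+0.05234) / (0.0814·(+0.70834)) = +0.17222 rad/s; magnitude 0.17222 rad/s.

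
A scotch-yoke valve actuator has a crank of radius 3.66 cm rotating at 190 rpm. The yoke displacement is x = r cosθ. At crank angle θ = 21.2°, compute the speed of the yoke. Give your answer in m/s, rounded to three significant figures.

0.263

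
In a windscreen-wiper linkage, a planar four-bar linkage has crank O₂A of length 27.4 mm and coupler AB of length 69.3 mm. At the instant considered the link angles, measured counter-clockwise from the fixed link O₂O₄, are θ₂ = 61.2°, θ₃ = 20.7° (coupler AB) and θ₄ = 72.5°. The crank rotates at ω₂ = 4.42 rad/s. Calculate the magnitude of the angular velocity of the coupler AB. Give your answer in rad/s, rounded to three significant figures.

ω₂ = 4.42 rad/s
Differentiating the loop-closure r₂e^{iθ₂}+r₃e^{iθ₃}=r₁+r₄e^{iθ₄} gives r₂ω₂e^{iθ₂}+r₃ω₃e^{iθ₃}=r₄ω₄e^{iθ₄}.
Eliminating the other unknown: ω₃ = r₂ω₂ sin(θ₄−θ₂) / [r₃ sin(θ₃−θ₄)].
Numerator sine = +0.19595; denominator sine = -0.78586.
Result = 0.0274·4.42·(+0.19595) / (0.0693·(-0.78586)) = -0.43575 rad/s; magnitude 0.43575 rad/s.

0.436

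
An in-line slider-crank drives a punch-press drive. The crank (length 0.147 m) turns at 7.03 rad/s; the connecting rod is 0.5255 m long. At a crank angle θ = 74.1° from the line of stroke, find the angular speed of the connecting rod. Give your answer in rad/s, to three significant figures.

ω = 7.03 rad/s
The rod makes angle φ with the slider axis where L sinφ = r sinθ; differentiating, L cosφ·φ̇ = r ω cosθ.
L cosφ = √(L² − r² sin²θ) = 0.50613 m.
|ω_rod| = r ω |cosθ| / √(L² − r² sin²θ) = 0.147·7.03·0.27396/0.50613 = 0.55937 rad/s.

0.559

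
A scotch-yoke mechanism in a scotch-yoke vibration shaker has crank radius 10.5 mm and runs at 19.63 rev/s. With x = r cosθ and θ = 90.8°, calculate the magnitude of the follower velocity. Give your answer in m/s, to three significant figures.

1.29

ω = 123.3 rad/s (from 19.63 rev/s).
x = r cosθ ⇒ ẋ = −rω sinθ.
|v| = rω|sinθ| = 0.0105·123.3·|sin 90.8°| = 1.2949 m/s.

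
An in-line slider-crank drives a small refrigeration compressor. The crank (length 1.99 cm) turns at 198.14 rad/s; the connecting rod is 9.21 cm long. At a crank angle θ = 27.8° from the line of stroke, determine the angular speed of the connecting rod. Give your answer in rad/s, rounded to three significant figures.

ω = 198.1 rad/s
The rod makes angle φ with the slider axis where L sinφ = r sinθ; differentiating, L cosφ·φ̇ = r ω cosθ.
L cosφ = √(L² − r² sin²θ) = 0.091631 m.
|ω_rod| = r ω |cosθ| / √(L² − r² sin²θ) = 0.0199·198.1·0.88458/0.091631 = 38.064 rad/s.

38.1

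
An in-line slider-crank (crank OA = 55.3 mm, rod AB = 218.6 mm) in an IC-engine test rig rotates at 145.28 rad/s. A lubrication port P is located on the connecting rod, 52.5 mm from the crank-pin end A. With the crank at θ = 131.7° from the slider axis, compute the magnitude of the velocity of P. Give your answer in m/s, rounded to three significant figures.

7.04

ω = 145.3 rad/s.  Crank-pin speed |V_A| = rω = 8.034 m/s, perpendicular to OA.
Rod angle: sinφ = −(r/L) sinθ ⇒ φ = -10.887°; ω_rod = −rω cosθ/√(L²−r²sin²θ) = +24.897 rad/s.
V_P = V_A + ω_rod × AP, with AP = 0.0525 m along the rod.
Components: V_Px = −rω sinθ − a·ω_rod·sinφ = -5.7516 m/s;  V_Py = rω cosθ + a·ω_rod·cosφ = -4.0609 m/s.
|V_P| = √(V_Px² + V_Py²) = 7.0407 m/s.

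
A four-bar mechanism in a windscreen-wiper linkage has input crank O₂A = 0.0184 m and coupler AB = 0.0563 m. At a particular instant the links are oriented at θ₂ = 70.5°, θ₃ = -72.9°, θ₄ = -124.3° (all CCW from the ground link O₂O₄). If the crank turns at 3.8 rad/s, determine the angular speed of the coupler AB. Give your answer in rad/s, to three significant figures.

0.406

ω₂ = 3.8 rad/s
Differentiating the loop-closure r₂e^{iθ₂}+r₃e^{iθ₃}=r₁+r₄e^{iθ₄} gives r₂ω₂e^{iθ₂}+r₃ω₃e^{iθ₃}=r₄ω₄e^{iθ₄}.
Eliminating the other unknown: ω₃ = r₂ω₂ sin(θ₄−θ₂) / [r₃ sin(θ₃−θ₄)].
Numerator sine = +0.25545; denominator sine = +0.78152.
Result = 0.0184·3.8·(+0.25545) / (0.0563·(+0.78152)) = +0.40593 rad/s; magnitude 0.40593 rad/s.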